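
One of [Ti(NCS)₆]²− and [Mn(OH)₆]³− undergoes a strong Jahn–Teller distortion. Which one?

[Mn(OH)₆]³−

[Ti(NCS)₆]²−: Ligand charges: each isothiocyanate is −1. With an overall charge of −2 the titanium centre must be in the +4 oxidation state. Group 4 minus oxidation state 4 gives a d⁰ configuration. The d⁰ configuration leaves the e_g set evenly filled (or empty) — no strong Jahn–Teller driving force.
[Mn(OH)₆]³−: Ligand charges: each hydroxide is −1. With an overall charge of −3 the manganese centre must be in the +3 oxidation state. Group 7 minus oxidation state 3 gives a d⁴ configuration. Hydroxide is a weak-field ligand for a first-row metal, so the complex is high-spin. The t₂g³e_g¹ (high-spin) configuration has an unevenly filled e_g set; the Jahn–Teller theorem predicts a tetragonal distortion (typically axial elongation) to lift the degeneracy.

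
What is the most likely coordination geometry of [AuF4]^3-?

Each fluoride is −1; balancing the −3 overall charge requires Au(I).
Au sits in group 11, so the d-electron count is 11 − 1 = 10.
Coordination number: 4.
A d¹⁰ ion has no crystal-field stabilisation preference between square planar and tetrahedral, so four ligands adopt the sterically favoured tetrahedral geometry.

tetrahedral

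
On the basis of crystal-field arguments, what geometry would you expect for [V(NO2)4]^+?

Each nitro (N-bound nitrite) is −1; balancing the +1 overall charge requires V(V).
Group 5 minus oxidation state 5 gives a d⁰ configuration.
With 4 monodentate ligands the coordination number is 4.
A d⁰ ion has no crystal-field stabilisation preference between square planar and tetrahedral, so four ligands adopt the sterically favoured tetrahedral geometry.

tetrahedral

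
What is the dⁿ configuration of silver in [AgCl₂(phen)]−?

d10

Ligand charges: each chloride is −1; 1,10-phenanthroline is neutral. With an overall charge of −1 the silver centre must be in the +1 oxidation state.
Silver is a group-11 element; Ag(I) is therefore d¹⁰.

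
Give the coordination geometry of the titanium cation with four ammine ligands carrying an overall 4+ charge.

tetrahedral

Summing ligand charges against the +4 overall charge gives an oxidation state of +4 for titanium.
Titanium is a group-4 element; Ti(IV) is therefore d⁰.
With 4 monodentate ligands the coordination number is 4.
A d⁰ ion has no crystal-field stabilisation preference between square planar and tetrahedral, so four ligands adopt the sterically favoured tetrahedral geometry.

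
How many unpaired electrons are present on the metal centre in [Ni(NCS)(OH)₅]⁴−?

Ligand charges: each isothiocyanate is −1; each hydroxide is −1. With an overall charge of −4 the nickel centre must be in the +2 oxidation state.
Group 10 minus oxidation state 2 gives a d⁸ configuration.
In an octahedral field the d⁸ configuration is t₂g⁶e_g² (only one arrangement possible), giving 2 unpaired electrons.

2 unpaired electrons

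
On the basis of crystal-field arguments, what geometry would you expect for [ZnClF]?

linear

Ligand charges: each chloride is −1; each fluoride is −1. With an overall charge of 0 the zinc centre must be in the +2 oxidation state.
Zinc is a group-12 element; Zn(II) is therefore d¹⁰.
With 2 monodentate ligands the coordination number is 2.
A d¹⁰ ion with only two ligands adopts a linear arrangement (sp hybridisation; no CFSE preference).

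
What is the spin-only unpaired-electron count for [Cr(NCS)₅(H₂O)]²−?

Ligand charges: each isothiocyanate is −1; water is neutral. With an overall charge of −2 the chromium centre must be in the +3 oxidation state.
Chromium is a group-6 element; Cr(III) is therefore d³.
In an octahedral field the d³ configuration is t₂g³e_g⁰ (only one arrangement possible), giving 3 unpaired electrons.

3 unpaired electrons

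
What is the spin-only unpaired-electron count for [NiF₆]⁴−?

Each fluoride is −1; balancing the −4 overall charge requires Ni(II).
Nickel is a group-10 element; Ni(II) is therefore d⁸.
In an octahedral field the d⁸ configuration is t₂g⁶e_g² (only one arrangement possible), giving 2 unpaired electrons.

2 unpaired electrons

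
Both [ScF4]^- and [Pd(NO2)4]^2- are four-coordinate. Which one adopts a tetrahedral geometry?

[ScF4]^-

For [ScF4]^-: Summing ligand charges against the −1 overall charge gives an oxidation state of +3 for scandium. Group 3 minus oxidation state 3 gives a d⁰ configuration. A d⁰ ion has no crystal-field stabilisation preference between square planar and tetrahedral, so four ligands adopt the sterically favoured tetrahedral geometry. → tetrahedral.
For [Pd(NO2)4]^2-: Ligand charges: each nitro (N-bound nitrite) is −1. With an overall charge of −2 the palladium centre must be in the +2 oxidation state. Group 10 minus oxidation state 2 gives a d⁸ configuration. A 4d d⁸ ion has a large crystal-field splitting; square planar leaves the high-energy d_{x²−y²} orbital empty and maximises CFSE. → square planar.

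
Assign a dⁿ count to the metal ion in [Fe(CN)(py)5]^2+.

d5

Each cyanide is −1; pyridine is neutral; balancing the +2 overall charge requires Fe(III).
Fe sits in group 8, so the d-electron count is 8 − 3 = 5.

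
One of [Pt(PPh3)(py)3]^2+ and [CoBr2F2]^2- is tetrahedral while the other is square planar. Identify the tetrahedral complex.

For [Pt(PPh3)(py)3]^2+: Triphenylphosphine is neutral; pyridine is neutral; balancing the +2 overall charge requires Pt(II). Group 10 minus oxidation state 2 gives a d⁸ configuration. A 5d d⁸ ion has a large crystal-field splitting; square planar leaves the high-energy d_{x²−y²} orbital empty and maximises CFSE. → square planar.
For [CoBr2F2]^2-: Ligand charges: each bromide is −1; each fluoride is −1. With an overall charge of −2 the cobalt centre must be in the +2 oxidation state. Cobalt is a group-9 element; Co(II) is therefore d⁷. For a high-spin 3d d⁷ ion with weak-field ligands the small Δₜ gives little square-planar CFSE advantage, so four ligands adopt the sterically favoured tetrahedral geometry. → tetrahedral.

[CoBr2F2]^2-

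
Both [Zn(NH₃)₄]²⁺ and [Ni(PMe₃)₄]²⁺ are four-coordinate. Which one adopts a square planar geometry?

[Ni(PMe₃)₄]²⁺

For [Zn(NH₃)₄]²⁺: Ligand charges: ammonia is neutral. With an overall charge of +2 the zinc centre must be in the +2 oxidation state. Zinc is a group-12 element; Zn(II) is therefore d¹⁰. A d¹⁰ ion has no crystal-field stabilisation preference between square planar and tetrahedral, so four ligands adopt the sterically favoured tetrahedral geometry. → tetrahedral.
For [Ni(PMe₃)₄]²⁺: Ligand charges: trimethylphosphine is neutral. With an overall charge of +2 the nickel centre must be in the +2 oxidation state. Nickel is a group-10 element; Ni(II) is therefore d⁸. Trimethylphosphine is a strong-field ligand (high in the spectrochemical series). A 3d d⁸ ion with strong-field ligands gains enough CFSE to favour square planar over tetrahedral. → square planar.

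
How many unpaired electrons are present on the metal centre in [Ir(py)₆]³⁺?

Ligand charges: pyridine is neutral. With an overall charge of +3 the iridium centre must be in the +3 oxidation state.
Iridium is a group-9 element; Ir(III) is therefore d⁶.
The spin state decides the count: a 5d ion has a large Δₒ and is invariably low-spin.
An octahedral low-spin d⁶ ion is t₂g⁶e_g⁰, giving 0 unpaired electrons.

0 unpaired electrons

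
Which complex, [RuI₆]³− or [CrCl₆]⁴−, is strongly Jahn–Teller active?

[CrCl₆]⁴−

[RuI₆]³−: Summing ligand charges against the −3 overall charge gives an oxidation state of +3 for ruthenium. Ru sits in group 8, so the d-electron count is 8 − 3 = 5. A 4d ion has a large Δₒ and is invariably low-spin. The d⁵ configuration leaves the e_g set evenly filled (or empty) — no strong Jahn–Teller driving force.
[CrCl₆]⁴−: Ligand charges: each chloride is −1. With an overall charge of −4 the chromium centre must be in the +2 oxidation state. Chromium is a group-6 element; Cr(II) is therefore d⁴. Chloride is a weak-field ligand for a first-row metal, so the complex is high-spin. The t₂g³e_g¹ (high-spin) configuration has an unevenly filled e_g set; the Jahn–Teller theorem predicts a tetragonal distortion (typically axial elongation) to lift the degeneracy.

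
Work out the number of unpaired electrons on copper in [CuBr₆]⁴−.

Summing ligand charges against the −4 overall charge gives an oxidation state of +2 for copper.
Cu sits in group 11, so the d-electron count is 11 − 2 = 9.
In an octahedral field the d⁹ configuration is t₂g⁶e_g³ (only one arrangement possible), giving 1 unpaired electron.

1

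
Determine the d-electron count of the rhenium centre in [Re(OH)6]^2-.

Each hydroxide is −1; balancing the −2 overall charge requires Re(IV).
Group 7 minus oxidation state 4 gives a d³ configuration.

d3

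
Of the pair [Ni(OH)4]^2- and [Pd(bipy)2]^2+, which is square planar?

For [Ni(OH)4]^2-: Each hydroxide is −1; balancing the −2 overall charge requires Ni(II). Group 10 minus oxidation state 2 gives a d⁸ configuration. Hydroxide is a weak-field ligand. With weak-field ligands the CFSE gain from square planar is small, so a 3d d⁸ ion takes the sterically preferred tetrahedral geometry. → tetrahedral.
For [Pd(bipy)2]^2+: Summing ligand charges against the +2 overall charge gives an oxidation state of +2 for palladium. Palladium is a group-10 element; Pd(II) is therefore d⁸. A 4d d⁸ ion has a large crystal-field splitting; square planar leaves the high-energy d_{x²−y²} orbital empty and maximises CFSE. → square planar.

[Pd(bipy)2]^2+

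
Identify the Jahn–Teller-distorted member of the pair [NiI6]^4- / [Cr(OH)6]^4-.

[Cr(OH)6]^4-

[NiI6]^4-: Each iodide is −1; balancing the −4 overall charge requires Ni(II). Nickel is a group-10 element; Ni(II) is therefore d⁸. The d⁸ configuration leaves the e_g set evenly filled (or empty) — no strong Jahn–Teller driving force.
[Cr(OH)6]^4-: Summing ligand charges against the −4 overall charge gives an oxidation state of +2 for chromium. Group 6 minus oxidation state 2 gives a d⁴ configuration. Hydroxide is a weak-field ligand for a first-row metal, so the complex is high-spin. The t₂g³e_g¹ (high-spin) configuration has an unevenly filled e_g set; the Jahn–Teller theorem predicts a tetragonal distortion (typically axial elongation) to lift the degeneracy.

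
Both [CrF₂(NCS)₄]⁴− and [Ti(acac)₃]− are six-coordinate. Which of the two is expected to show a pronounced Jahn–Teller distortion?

[CrF₂(NCS)₄]⁴−: Each fluoride is −1; each isothiocyanate is −1; balancing the −4 overall charge requires Cr(II). Cr sits in group 6, so the d-electron count is 6 − 2 = 4. Fluoride and isothiocyanate are weak-field ligands for a first-row metal, so the complex is high-spin. The t₂g³e_g¹ (high-spin) configuration has an unevenly filled e_g set; the Jahn–Teller theorem predicts a tetragonal distortion (typically axial elongation) to lift the degeneracy.
[Ti(acac)₃]−: Summing ligand charges against the −1 overall charge gives an oxidation state of +2 for titanium. Group 4 minus oxidation state 2 gives a d² configuration. The d² configuration leaves the e_g set evenly filled (or empty) — no strong Jahn–Teller driving force.

[CrF₂(NCS)₄]⁴−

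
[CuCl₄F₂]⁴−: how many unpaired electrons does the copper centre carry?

Summing ligand charges against the −4 overall charge gives an oxidation state of +2 for copper.
Cu sits in group 11, so the d-electron count is 11 − 2 = 9.
In an octahedral field the d⁹ configuration is t₂g⁶e_g³ (only one arrangement possible), giving 1 unpaired electron.

1 unpaired electron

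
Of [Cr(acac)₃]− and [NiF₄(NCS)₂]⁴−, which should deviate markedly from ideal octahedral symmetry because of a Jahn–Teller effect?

[Cr(acac)₃]−

[Cr(acac)₃]−: Summing ligand charges against the −1 overall charge gives an oxidation state of +2 for chromium. Group 6 minus oxidation state 2 gives a d⁴ configuration. Acetylacetonate is a weak-field ligand for a first-row metal, so the complex is high-spin. The t₂g³e_g¹ (high-spin) configuration has an unevenly filled e_g set; the Jahn–Teller theorem predicts a tetragonal distortion (typically axial elongation) to lift the degeneracy.
[NiF₄(NCS)₂]⁴−: Ligand charges: each fluoride is −1; each isothiocyanate is −1. With an overall charge of −4 the nickel centre must be in the +2 oxidation state. Group 10 minus oxidation state 2 gives a d⁸ configuration. The d⁸ configuration leaves the e_g set evenly filled (or empty) — no strong Jahn–Teller driving force.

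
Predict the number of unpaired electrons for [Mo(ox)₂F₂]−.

Summing ligand charges against the −1 overall charge gives an oxidation state of +5 for molybdenum.
Molybdenum is a group-6 element; Mo(V) is therefore d¹.
Counting donor atoms: 2×oxalate (bidentate) → 4 donors; 2×fluoride (monodentate) → 2 donors. Coordination number = 6.
In an octahedral field the d¹ configuration is t₂g¹e_g⁰ (only one arrangement possible), giving 1 unpaired electron.

1 unpaired electron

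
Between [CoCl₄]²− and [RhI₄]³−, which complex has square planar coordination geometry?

[RhI₄]³−

For [CoCl₄]²−: Ligand charges: each chloride is −1. With an overall charge of −2 the cobalt centre must be in the +2 oxidation state. Cobalt is a group-9 element; Co(II) is therefore d⁷. For a high-spin 3d d⁷ ion with weak-field ligands the small Δₜ gives little square-planar CFSE advantage, so four ligands adopt the sterically favoured tetrahedral geometry. → tetrahedral.
For [RhI₄]³−: Ligand charges: each iodide is −1. With an overall charge of −3 the rhodium centre must be in the +1 oxidation state. Group 9 minus oxidation state 1 gives a d⁸ configuration. A 4d d⁸ ion has a large crystal-field splitting; square planar leaves the high-energy d_{x²−y²} orbital empty and maximises CFSE. → square planar.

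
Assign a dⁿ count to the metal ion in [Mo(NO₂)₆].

Each nitro (N-bound nitrite) is −1; balancing the 0 overall charge requires Mo(VI).
Molybdenum is a group-6 element; Mo(VI) is therefore d⁰.

d⁰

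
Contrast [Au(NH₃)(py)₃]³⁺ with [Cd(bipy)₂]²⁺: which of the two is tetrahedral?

For [Au(NH₃)(py)₃]³⁺: Ligand charges: ammonia is neutral; pyridine is neutral. With an overall charge of +3 the gold centre must be in the +3 oxidation state. Gold is a group-11 element; Au(III) is therefore d⁸. A 5d d⁸ ion has a large crystal-field splitting; square planar leaves the high-energy d_{x²−y²} orbital empty and maximises CFSE. → square planar.
For [Cd(bipy)₂]²⁺: 2,2′-bipyridine is neutral; balancing the +2 overall charge requires Cd(II). Group 12 minus oxidation state 2 gives a d¹⁰ configuration. A d¹⁰ ion has no crystal-field stabilisation preference between square planar and tetrahedral, so four ligands adopt the sterically favoured tetrahedral geometry. → tetrahedral.

[Cd(bipy)₂]²⁺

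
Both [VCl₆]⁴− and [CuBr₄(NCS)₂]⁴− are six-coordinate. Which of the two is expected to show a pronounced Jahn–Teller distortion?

[VCl₆]⁴−: Summing ligand charges against the −4 overall charge gives an oxidation state of +2 for vanadium. Vanadium is a group-5 element; V(II) is therefore d³. The d³ configuration leaves the e_g set evenly filled (or empty) — no strong Jahn–Teller driving force.
[CuBr₄(NCS)₂]⁴−: Ligand charges: each bromide is −1; each isothiocyanate is −1. With an overall charge of −4 the copper centre must be in the +2 oxidation state. Group 11 minus oxidation state 2 gives a d⁹ configuration. The t₂g⁶e_g³ configuration has an unevenly filled e_g set; the Jahn–Teller theorem predicts a tetragonal distortion (typically axial elongation) to lift the degeneracy.

[CuBr₄(NCS)₂]⁴−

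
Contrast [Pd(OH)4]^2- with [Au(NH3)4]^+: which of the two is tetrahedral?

[Au(NH3)4]^+

For [Pd(OH)4]^2-: Summing ligand charges against the −2 overall charge gives an oxidation state of +2 for palladium. Pd sits in group 10, so the d-electron count is 10 − 2 = 8. A 4d d⁸ ion has a large crystal-field splitting; square planar leaves the high-energy d_{x²−y²} orbital empty and maximises CFSE. → square planar.
For [Au(NH3)4]^+: Summing ligand charges against the +1 overall charge gives an oxidation state of +1 for gold. Gold is a group-11 element; Au(I) is therefore d¹⁰. A d¹⁰ ion has no crystal-field stabilisation preference between square planar and tetrahedral, so four ligands adopt the sterically favoured tetrahedral geometry. → tetrahedral.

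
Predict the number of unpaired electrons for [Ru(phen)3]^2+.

0 unpaired electrons

Ligand charges: 1,10-phenanthroline is neutral. With an overall charge of +2 the ruthenium centre must be in the +2 oxidation state.
Ruthenium is a group-8 element; Ru(II) is therefore d⁶.
Counting donor atoms: 3×1,10-phenanthroline (bidentate) → 6 donors. Coordination number = 6.
The spin state decides the count: a 4d ion has a large Δₒ and is invariably low-spin.
An octahedral low-spin d⁶ ion is t₂g⁶e_g⁰, giving 0 unpaired electrons.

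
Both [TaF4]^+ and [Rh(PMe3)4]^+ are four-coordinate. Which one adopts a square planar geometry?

[Rh(PMe3)4]^+

For [TaF4]^+: Each fluoride is −1; balancing the +1 overall charge requires Ta(V). Ta sits in group 5, so the d-electron count is 5 − 5 = 0. A d⁰ ion has no crystal-field stabilisation preference between square planar and tetrahedral, so four ligands adopt the sterically favoured tetrahedral geometry. → tetrahedral.
For [Rh(PMe3)4]^+: Ligand charges: trimethylphosphine is neutral. With an overall charge of +1 the rhodium centre must be in the +1 oxidation state. Rh sits in group 9, so the d-electron count is 9 − 1 = 8. A 4d d⁸ ion has a large crystal-field splitting; square planar leaves the high-energy d_{x²−y²} orbital empty and maximises CFSE. → square planar.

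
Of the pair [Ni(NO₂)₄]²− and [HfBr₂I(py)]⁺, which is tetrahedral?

[HfBr₂I(py)]⁺

For [Ni(NO₂)₄]²−: Ligand charges: each nitro (N-bound nitrite) is −1. With an overall charge of −2 the nickel centre must be in the +2 oxidation state. Nickel is a group-10 element; Ni(II) is therefore d⁸. Nitro (N-bound nitrite) is a strong-field ligand (high in the spectrochemical series). A 3d d⁸ ion with strong-field ligands gains enough CFSE to favour square planar over tetrahedral. → square planar.
For [HfBr₂I(py)]⁺: Each bromide is −1; each iodide is −1; pyridine is neutral; balancing the +1 overall charge requires Hf(IV). Hafnium is a group-4 element; Hf(IV) is therefore d⁰. A d⁰ ion has no crystal-field stabilisation preference between square planar and tetrahedral, so four ligands adopt the sterically favoured tetrahedral geometry. → tetrahedral.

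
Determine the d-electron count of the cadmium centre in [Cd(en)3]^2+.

Summing ligand charges against the +2 overall charge gives an oxidation state of +2 for cadmium.
Cd sits in group 12, so the d-electron count is 12 − 2 = 10.

d10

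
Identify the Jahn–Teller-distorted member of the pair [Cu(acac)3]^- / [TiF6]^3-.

[Cu(acac)3]^-: Ligand charges: each acetylacetonate is −1. With an overall charge of −1 the copper centre must be in the +2 oxidation state. Copper is a group-11 element; Cu(II) is therefore d⁹. The t₂g⁶e_g³ configuration has an unevenly filled e_g set; the Jahn–Teller theorem predicts a tetragonal distortion (typically axial elongation) to lift the degeneracy.
[TiF6]^3-: Each fluoride is −1; balancing the −3 overall charge requires Ti(III). Titanium is a group-4 element; Ti(III) is therefore d¹. The d¹ configuration leaves the e_g set evenly filled (or empty) — no strong Jahn–Teller driving force.

[Cu(acac)3]^-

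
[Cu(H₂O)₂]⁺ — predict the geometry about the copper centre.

linear

Water is neutral; balancing the +1 overall charge requires Cu(I).
Cu sits in group 11, so the d-electron count is 11 − 1 = 10.
Coordination number: 2.
A d¹⁰ ion with only two ligands adopts a linear arrangement (sp hybridisation; no CFSE preference).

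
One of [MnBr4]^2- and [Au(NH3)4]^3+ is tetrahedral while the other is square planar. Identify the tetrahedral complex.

For [MnBr4]^2-: Each bromide is −1; balancing the −2 overall charge requires Mn(II). Group 7 minus oxidation state 2 gives a d⁵ configuration. A high-spin d⁵ ion has zero CFSE in either geometry, so four ligands adopt the sterically favoured tetrahedral geometry. → tetrahedral.
For [Au(NH3)4]^3+: Ligand charges: ammonia is neutral. With an overall charge of +3 the gold centre must be in the +3 oxidation state. Group 11 minus oxidation state 3 gives a d⁸ configuration. A 5d d⁸ ion has a large crystal-field splitting; square planar leaves the high-energy d_{x²−y²} orbital empty and maximises CFSE. → square planar.

[MnBr4]^2-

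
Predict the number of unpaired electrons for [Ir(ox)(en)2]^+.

Ligand charges: each oxalate is −2; ethylenediamine is neutral. With an overall charge of +1 the iridium centre must be in the +3 oxidation state.
Ir sits in group 9, so the d-electron count is 9 − 3 = 6.
Counting donor atoms: 1×oxalate (bidentate) → 2 donors; 2×ethylenediamine (bidentate) → 4 donors. Coordination number = 6.
The spin state decides the count: a 5d ion has a large Δₒ and is invariably low-spin.
An octahedral low-spin d⁶ ion is t₂g⁶e_g⁰, giving 0 unpaired electrons.

0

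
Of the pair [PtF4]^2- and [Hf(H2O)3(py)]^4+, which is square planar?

For [PtF4]^2-: Ligand charges: each fluoride is −1. With an overall charge of −2 the platinum centre must be in the +2 oxidation state. Pt sits in group 10, so the d-electron count is 10 − 2 = 8. A 5d d⁸ ion has a large crystal-field splitting; square planar leaves the high-energy d_{x²−y²} orbital empty and maximises CFSE. → square planar.
For [Hf(H2O)3(py)]^4+: Water is neutral; pyridine is neutral; balancing the +4 overall charge requires Hf(IV). Hf sits in group 4, so the d-electron count is 4 − 4 = 0. A d⁰ ion has no crystal-field stabilisation preference between square planar and tetrahedral, so four ligands adopt the sterically favoured tetrahedral geometry. → tetrahedral.

[PtF4]^2-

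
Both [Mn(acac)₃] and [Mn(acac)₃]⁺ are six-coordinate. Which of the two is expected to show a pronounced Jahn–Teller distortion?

[Mn(acac)₃]: Ligand charges: each acetylacetonate is −1. With an overall charge of 0 the manganese centre must be in the +3 oxidation state. Mn sits in group 7, so the d-electron count is 7 − 3 = 4. Acetylacetonate is a weak-field ligand for a first-row metal, so the complex is high-spin. The t₂g³e_g¹ (high-spin) configuration has an unevenly filled e_g set; the Jahn–Teller theorem predicts a tetragonal distortion (typically axial elongation) to lift the degeneracy.
[Mn(acac)₃]⁺: Each acetylacetonate is −1; balancing the +1 overall charge requires Mn(IV). Mn sits in group 7, so the d-electron count is 7 − 4 = 3. The d³ configuration leaves the e_g set evenly filled (or empty) — no strong Jahn–Teller driving force.

[Mn(acac)₃]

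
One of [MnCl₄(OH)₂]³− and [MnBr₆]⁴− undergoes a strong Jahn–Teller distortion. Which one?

[MnCl₄(OH)₂]³−: Ligand charges: each chloride is −1; each hydroxide is −1. With an overall charge of −3 the manganese centre must be in the +3 oxidation state. Manganese is a group-7 element; Mn(III) is therefore d⁴. Chloride and hydroxide are weak-field ligands for a first-row metal, so the complex is high-spin. The t₂g³e_g¹ (high-spin) configuration has an unevenly filled e_g set; the Jahn–Teller theorem predicts a tetragonal distortion (typically axial elongation) to lift the degeneracy.
[MnBr₆]⁴−: Each bromide is −1; balancing the −4 overall charge requires Mn(II). Group 7 minus oxidation state 2 gives a d⁵ configuration. Bromide is a weak-field ligand for a first-row metal, so the complex is high-spin. The d⁵ configuration leaves the e_g set evenly filled (or empty) — no strong Jahn–Teller driving force.

[MnCl₄(OH)₂]³−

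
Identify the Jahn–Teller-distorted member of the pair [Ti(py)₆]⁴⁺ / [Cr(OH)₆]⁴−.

[Ti(py)₆]⁴⁺: Ligand charges: pyridine is neutral. With an overall charge of +4 the titanium centre must be in the +4 oxidation state. Ti sits in group 4, so the d-electron count is 4 − 4 = 0. The d⁰ configuration leaves the e_g set evenly filled (or empty) — no strong Jahn–Teller driving force.
[Cr(OH)₆]⁴−: Ligand charges: each hydroxide is −1. With an overall charge of −4 the chromium centre must be in the +2 oxidation state. Chromium is a group-6 element; Cr(II) is therefore d⁴. Hydroxide is a weak-field ligand for a first-row metal, so the complex is high-spin. The t₂g³e_g¹ (high-spin) configuration has an unevenly filled e_g set; the Jahn–Teller theorem predicts a tetragonal distortion (typically axial elongation) to lift the degeneracy.

[Cr(OH)₆]⁴−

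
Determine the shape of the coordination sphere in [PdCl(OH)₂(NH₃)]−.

square planar

Summing ligand charges against the −1 overall charge gives an oxidation state of +2 for palladium.
Group 10 minus oxidation state 2 gives a d⁸ configuration.
Coordination number: 4.
A 4d d⁸ ion has a large crystal-field splitting; square planar leaves the high-energy d_{x²−y²} orbital empty and maximises CFSE.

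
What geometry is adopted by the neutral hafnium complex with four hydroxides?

tetrahedral

Ligand charges: each hydroxide is −1. With an overall charge of 0 the hafnium centre must be in the +4 oxidation state.
Hafnium is a group-4 element; Hf(IV) is therefore d⁰.
Coordination number: 4.
A d⁰ ion has no crystal-field stabilisation preference between square planar and tetrahedral, so four ligands adopt the sterically favoured tetrahedral geometry.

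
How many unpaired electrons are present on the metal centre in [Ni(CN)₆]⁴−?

2

Ligand charges: each cyanide is −1. With an overall charge of −4 the nickel centre must be in the +2 oxidation state.
Group 10 minus oxidation state 2 gives a d⁸ configuration.
In an octahedral field the d⁸ configuration is t₂g⁶e_g² (only one arrangement possible), giving 2 unpaired electrons.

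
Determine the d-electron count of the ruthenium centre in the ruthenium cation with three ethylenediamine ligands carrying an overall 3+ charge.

d⁵

Summing ligand charges against the +3 overall charge gives an oxidation state of +3 for ruthenium.
Ru sits in group 8, so the d-electron count is 8 − 3 = 5.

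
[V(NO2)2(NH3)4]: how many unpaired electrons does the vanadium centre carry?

Ligand charges: each nitro (N-bound nitrite) is −1; ammonia is neutral. With an overall charge of 0 the vanadium centre must be in the +2 oxidation state.
Group 5 minus oxidation state 2 gives a d³ configuration.
In an octahedral field the d³ configuration is t₂g³e_g⁰ (only one arrangement possible), giving 3 unpaired electrons.

3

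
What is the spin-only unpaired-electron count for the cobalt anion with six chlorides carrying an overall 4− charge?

3

Ligand charges: each chloride is −1. With an overall charge of −4 the cobalt centre must be in the +2 oxidation state.
Cobalt is a group-9 element; Co(II) is therefore d⁷.
The spin state decides the count: Chloride is a weak-field ligand for a first-row metal, so the complex is high-spin.
An octahedral high-spin d⁷ ion is t₂g⁵e_g², giving 3 unpaired electrons.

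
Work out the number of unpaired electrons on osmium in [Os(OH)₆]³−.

1

Ligand charges: each hydroxide is −1. With an overall charge of −3 the osmium centre must be in the +3 oxidation state.
Os sits in group 8, so the d-electron count is 8 − 3 = 5.
The spin state decides the count: a 5d ion has a large Δₒ and is invariably low-spin.
An octahedral low-spin d⁵ ion is t₂g⁵e_g⁰, giving 1 unpaired electron.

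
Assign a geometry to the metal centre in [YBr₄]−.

Summing ligand charges against the −1 overall charge gives an oxidation state of +3 for yttrium.
Group 3 minus oxidation state 3 gives a d⁰ configuration.
With 4 monodentate ligands the coordination number is 4.
A d⁰ ion has no crystal-field stabilisation preference between square planar and tetrahedral, so four ligands adopt the sterically favoured tetrahedral geometry.

tetrahedral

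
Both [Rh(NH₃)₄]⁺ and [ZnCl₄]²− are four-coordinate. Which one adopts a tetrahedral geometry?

For [Rh(NH₃)₄]⁺: Summing ligand charges against the +1 overall charge gives an oxidation state of +1 for rhodium. Rhodium is a group-9 element; Rh(I) is therefore d⁸. A 4d d⁸ ion has a large crystal-field splitting; square planar leaves the high-energy d_{x²−y²} orbital empty and maximises CFSE. → square planar.
For [ZnCl₄]²−: Ligand charges: each chloride is −1. With an overall charge of −2 the zinc centre must be in the +2 oxidation state. Zinc is a group-12 element; Zn(II) is therefore d¹⁰. A d¹⁰ ion has no crystal-field stabilisation preference between square planar and tetrahedral, so four ligands adopt the sterically favoured tetrahedral geometry. → tetrahedral.

[ZnCl₄]²−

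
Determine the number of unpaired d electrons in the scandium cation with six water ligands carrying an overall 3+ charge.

0

Ligand charges: water is neutral. With an overall charge of +3 the scandium centre must be in the +3 oxidation state.
Scandium is a group-3 element; Sc(III) is therefore d⁰.
In an octahedral field the d⁰ configuration is t₂g⁰e_g⁰, giving 0 unpaired electrons.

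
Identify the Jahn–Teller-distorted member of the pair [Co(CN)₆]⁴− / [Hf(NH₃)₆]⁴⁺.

[Co(CN)₆]⁴−

[Co(CN)₆]⁴−: Ligand charges: each cyanide is −1. With an overall charge of −4 the cobalt centre must be in the +2 oxidation state. Cobalt is a group-9 element; Co(II) is therefore d⁷. Cyanide is a strong-field ligand (high in the spectrochemical series) for a first-row metal, so the complex is low-spin. The t₂g⁶e_g¹ (low-spin) configuration has an unevenly filled e_g set; the Jahn–Teller theorem predicts a tetragonal distortion (typically axial elongation) to lift the degeneracy.
[Hf(NH₃)₆]⁴⁺: Ligand charges: ammonia is neutral. With an overall charge of +4 the hafnium centre must be in the +4 oxidation state. Hf sits in group 4, so the d-electron count is 4 − 4 = 0. The d⁰ configuration leaves the e_g set evenly filled (or empty) — no strong Jahn–Teller driving force.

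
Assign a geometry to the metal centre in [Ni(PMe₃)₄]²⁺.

Summing ligand charges against the +2 overall charge gives an oxidation state of +2 for nickel.
Group 10 minus oxidation state 2 gives a d⁸ configuration.
With 4 monodentate ligands the coordination number is 4.
Trimethylphosphine is a strong-field ligand (high in the spectrochemical series).
A 3d d⁸ ion with strong-field ligands gains enough CFSE to favour square planar over tetrahedral.

square planar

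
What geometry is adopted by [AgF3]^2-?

Each fluoride is −1; balancing the −2 overall charge requires Ag(I).
Ag sits in group 11, so the d-electron count is 11 − 1 = 10.
With 3 monodentate ligands the coordination number is 3.
Three ligands around a d¹⁰ centre minimise repulsion in a trigonal-planar arrangement.

trigonal planar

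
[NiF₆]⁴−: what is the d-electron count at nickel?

Summing ligand charges against the −4 overall charge gives an oxidation state of +2 for nickel.
Ni sits in group 10, so the d-electron count is 10 − 2 = 8.

d8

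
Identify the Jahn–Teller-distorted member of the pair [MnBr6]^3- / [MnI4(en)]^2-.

[MnBr6]^3-

[MnBr6]^3-: Ligand charges: each bromide is −1. With an overall charge of −3 the manganese centre must be in the +3 oxidation state. Manganese is a group-7 element; Mn(III) is therefore d⁴. Bromide is a weak-field ligand for a first-row metal, so the complex is high-spin. The t₂g³e_g¹ (high-spin) configuration has an unevenly filled e_g set; the Jahn–Teller theorem predicts a tetragonal distortion (typically axial elongation) to lift the degeneracy.
[MnI4(en)]^2-: Summing ligand charges against the −2 overall charge gives an oxidation state of +2 for manganese. Group 7 minus oxidation state 2 gives a d⁵ configuration. Iodide is a weak-field ligand for a first-row metal, so the complex is high-spin. The d⁵ configuration leaves the e_g set evenly filled (or empty) — no strong Jahn–Teller driving force.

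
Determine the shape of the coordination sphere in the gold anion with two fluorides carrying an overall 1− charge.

Ligand charges: each fluoride is −1. With an overall charge of −1 the gold centre must be in the +1 oxidation state.
Au sits in group 11, so the d-electron count is 11 − 1 = 10.
Coordination number: 2.
A d¹⁰ ion with only two ligands adopts a linear arrangement (sp hybridisation; no CFSE preference).

linear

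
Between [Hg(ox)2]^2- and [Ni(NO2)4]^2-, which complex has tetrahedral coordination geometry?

For [Hg(ox)2]^2-: Ligand charges: each oxalate is −2. With an overall charge of −2 the mercury centre must be in the +2 oxidation state. Hg sits in group 12, so the d-electron count is 12 − 2 = 10. A d¹⁰ ion has no crystal-field stabilisation preference between square planar and tetrahedral, so four ligands adopt the sterically favoured tetrahedral geometry. → tetrahedral.
For [Ni(NO2)4]^2-: Summing ligand charges against the −2 overall charge gives an oxidation state of +2 for nickel. Group 10 minus oxidation state 2 gives a d⁸ configuration. Nitro (N-bound nitrite) is a strong-field ligand (high in the spectrochemical series). A 3d d⁸ ion with strong-field ligands gains enough CFSE to favour square planar over tetrahedral. → square planar.

[Hg(ox)2]^2-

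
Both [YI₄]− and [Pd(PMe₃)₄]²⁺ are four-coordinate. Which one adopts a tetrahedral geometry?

[YI₄]−

For [YI₄]−: Summing ligand charges against the −1 overall charge gives an oxidation state of +3 for yttrium. Yttrium is a group-3 element; Y(III) is therefore d⁰. A d⁰ ion has no crystal-field stabilisation preference between square planar and tetrahedral, so four ligands adopt the sterically favoured tetrahedral geometry. → tetrahedral.
For [Pd(PMe₃)₄]²⁺: Summing ligand charges against the +2 overall charge gives an oxidation state of +2 for palladium. Palladium is a group-10 element; Pd(II) is therefore d⁸. A 4d d⁸ ion has a large crystal-field splitting; square planar leaves the high-energy d_{x²−y²} orbital empty and maximises CFSE. → square planar.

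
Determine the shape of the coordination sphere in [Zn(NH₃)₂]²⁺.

linear

Ammonia is neutral; balancing the +2 overall charge requires Zn(II).
Zn sits in group 12, so the d-electron count is 12 − 2 = 10.
With 2 monodentate ligands the coordination number is 2.
A d¹⁰ ion with only two ligands adopts a linear arrangement (sp hybridisation; no CFSE preference).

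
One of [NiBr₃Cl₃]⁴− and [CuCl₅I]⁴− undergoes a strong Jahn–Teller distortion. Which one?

[NiBr₃Cl₃]⁴−: Summing ligand charges against the −4 overall charge gives an oxidation state of +2 for nickel. Group 10 minus oxidation state 2 gives a d⁸ configuration. The d⁸ configuration leaves the e_g set evenly filled (or empty) — no strong Jahn–Teller driving force.
[CuCl₅I]⁴−: Each chloride is −1; each iodide is −1; balancing the −4 overall charge requires Cu(II). Cu sits in group 11, so the d-electron count is 11 − 2 = 9. The t₂g⁶e_g³ configuration has an unevenly filled e_g set; the Jahn–Teller theorem predicts a tetragonal distortion (typically axial elongation) to lift the degeneracy.

[CuCl₅I]⁴−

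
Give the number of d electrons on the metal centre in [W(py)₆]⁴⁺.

Summing ligand charges against the +4 overall charge gives an oxidation state of +4 for tungsten.
Tungsten is a group-6 element; W(IV) is therefore d².

d2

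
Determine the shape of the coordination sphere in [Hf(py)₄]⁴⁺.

Pyridine is neutral; balancing the +4 overall charge requires Hf(IV).
Hf sits in group 4, so the d-electron count is 4 − 4 = 0.
With 4 monodentate ligands the coordination number is 4.
A d⁰ ion has no crystal-field stabilisation preference between square planar and tetrahedral, so four ligands adopt the sterically favoured tetrahedral geometry.

tetrahedral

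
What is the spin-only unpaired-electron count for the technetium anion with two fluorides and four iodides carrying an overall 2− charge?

3 unpaired electrons

Summing ligand charges against the −2 overall charge gives an oxidation state of +4 for technetium.
Group 7 minus oxidation state 4 gives a d³ configuration.
In an octahedral field the d³ configuration is t₂g³e_g⁰ (only one arrangement possible), giving 3 unpaired electrons.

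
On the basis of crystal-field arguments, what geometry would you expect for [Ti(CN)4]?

Ligand charges: each cyanide is −1. With an overall charge of 0 the titanium centre must be in the +4 oxidation state.
Ti sits in group 4, so the d-electron count is 4 − 4 = 0.
Coordination number: 4.
A d⁰ ion has no crystal-field stabilisation preference between square planar and tetrahedral, so four ligands adopt the sterically favoured tetrahedral geometry.

tetrahedral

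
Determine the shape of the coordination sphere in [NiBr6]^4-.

Each bromide is −1; balancing the −4 overall charge requires Ni(II).
Ni sits in group 10, so the d-electron count is 10 − 2 = 8.
Coordination number: 6.
Six donors around a single metal centre give an octahedral coordination sphere.

octahedral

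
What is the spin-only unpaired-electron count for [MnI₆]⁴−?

5 unpaired electrons

Ligand charges: each iodide is −1. With an overall charge of −4 the manganese centre must be in the +2 oxidation state.
Mn sits in group 7, so the d-electron count is 7 − 2 = 5.
The spin state decides the count: Iodide is a weak-field ligand for a first-row metal, so the complex is high-spin.
An octahedral high-spin d⁵ ion is t₂g³e_g², giving 5 unpaired electrons.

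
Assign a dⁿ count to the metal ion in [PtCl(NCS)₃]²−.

d⁸

Each chloride is −1; each isothiocyanate is −1; balancing the −2 overall charge requires Pt(II).
Platinum is a group-10 element; Pt(II) is therefore d⁸.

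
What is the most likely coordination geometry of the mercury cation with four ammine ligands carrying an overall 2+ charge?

tetrahedral

Ammonia is neutral; balancing the +2 overall charge requires Hg(II).
Mercury is a group-12 element; Hg(II) is therefore d¹⁰.
Coordination number: 4.
A d¹⁰ ion has no crystal-field stabilisation preference between square planar and tetrahedral, so four ligands adopt the sterically favoured tetrahedral geometry.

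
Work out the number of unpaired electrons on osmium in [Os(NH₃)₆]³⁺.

Ammonia is neutral; balancing the +3 overall charge requires Os(III).
Osmium is a group-8 element; Os(III) is therefore d⁵.
The spin state decides the count: a 5d ion has a large Δₒ and is invariably low-spin.
An octahedral low-spin d⁵ ion is t₂g⁵e_g⁰, giving 1 unpaired electron.

1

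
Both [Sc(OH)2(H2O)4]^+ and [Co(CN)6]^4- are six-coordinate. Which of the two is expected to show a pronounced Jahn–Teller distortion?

[Co(CN)6]^4-

[Sc(OH)2(H2O)4]^+: Ligand charges: each hydroxide is −1; water is neutral. With an overall charge of +1 the scandium centre must be in the +3 oxidation state. Sc sits in group 3, so the d-electron count is 3 − 3 = 0. The d⁰ configuration leaves the e_g set evenly filled (or empty) — no strong Jahn–Teller driving force.
[Co(CN)6]^4-: Summing ligand charges against the −4 overall charge gives an oxidation state of +2 for cobalt. Group 9 minus oxidation state 2 gives a d⁷ configuration. Cyanide is a strong-field ligand (high in the spectrochemical series) for a first-row metal, so the complex is low-spin. The t₂g⁶e_g¹ (low-spin) configuration has an unevenly filled e_g set; the Jahn–Teller theorem predicts a tetragonal distortion (typically axial elongation) to lift the degeneracy.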